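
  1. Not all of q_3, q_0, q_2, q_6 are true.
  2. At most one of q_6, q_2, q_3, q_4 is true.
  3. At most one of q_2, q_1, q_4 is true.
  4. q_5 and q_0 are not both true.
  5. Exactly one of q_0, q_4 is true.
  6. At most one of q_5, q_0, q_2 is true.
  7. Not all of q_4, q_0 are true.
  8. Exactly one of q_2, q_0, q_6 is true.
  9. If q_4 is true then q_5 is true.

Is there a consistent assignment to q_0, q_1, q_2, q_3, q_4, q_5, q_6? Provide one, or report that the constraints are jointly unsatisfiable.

q_0 = True; q_1 = True; q_2 = False; q_3 = True; q_4 = False; q_5 = False; q_6 = False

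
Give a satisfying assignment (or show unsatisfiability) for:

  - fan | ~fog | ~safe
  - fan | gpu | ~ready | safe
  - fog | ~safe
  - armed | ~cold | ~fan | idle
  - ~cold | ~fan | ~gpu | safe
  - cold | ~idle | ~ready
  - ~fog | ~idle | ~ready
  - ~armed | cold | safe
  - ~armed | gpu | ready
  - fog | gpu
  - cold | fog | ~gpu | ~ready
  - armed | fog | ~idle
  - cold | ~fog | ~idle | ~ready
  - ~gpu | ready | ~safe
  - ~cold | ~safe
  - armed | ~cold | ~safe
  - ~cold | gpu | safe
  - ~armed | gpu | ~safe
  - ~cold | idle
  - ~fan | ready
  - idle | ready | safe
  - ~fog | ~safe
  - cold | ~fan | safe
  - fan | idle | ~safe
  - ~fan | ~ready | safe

Set ready = True.
Set cold = True.
  then (~cold | ~safe) forces safe = False.
  then (~cold | gpu | safe) forces gpu = True.
  then (~cold | idle) forces idle = True.
  then (~fan | ~ready | safe) forces fan = False.
  then (~fog | ~idle | ~ready) forces fog = False.
  then (armed | fog | ~idle) forces armed = True.
All clauses satisfied.

ready = True; cold = True; gpu = True; armed = True; safe = False; fan = False; fog = False; idle = True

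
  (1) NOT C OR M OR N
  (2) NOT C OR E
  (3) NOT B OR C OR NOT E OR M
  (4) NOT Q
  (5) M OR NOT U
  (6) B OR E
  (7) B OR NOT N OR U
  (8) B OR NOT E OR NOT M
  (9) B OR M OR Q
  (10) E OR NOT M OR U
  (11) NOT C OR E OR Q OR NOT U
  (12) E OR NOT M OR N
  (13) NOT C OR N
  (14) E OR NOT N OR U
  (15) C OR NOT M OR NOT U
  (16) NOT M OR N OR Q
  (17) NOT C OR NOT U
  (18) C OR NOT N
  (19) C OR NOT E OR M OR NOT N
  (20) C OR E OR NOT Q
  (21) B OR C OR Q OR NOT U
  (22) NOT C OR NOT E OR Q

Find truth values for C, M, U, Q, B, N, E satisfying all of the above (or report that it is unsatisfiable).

C = False; M = False; U = False; Q = False; B = True; N = False; E = False

Unit clause (NOT Q) forces Q = False.
Try C = True:
  (NOT C OR E) forces E = True.
  clause (NOT C OR NOT E OR Q) is falsified — backtrack.
So C = False.
  then (C OR NOT N) forces N = False.
  then (NOT M OR N OR Q) forces M = False.
  then (M OR NOT U) forces U = False.
  then (B OR M OR Q) forces B = True.
  then (NOT B OR C OR NOT E OR M) forces E = False.
All clauses satisfied.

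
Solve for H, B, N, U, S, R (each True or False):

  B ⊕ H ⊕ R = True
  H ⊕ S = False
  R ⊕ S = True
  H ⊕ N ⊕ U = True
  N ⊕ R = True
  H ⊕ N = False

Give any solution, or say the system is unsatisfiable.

H: False, B: False, N: False, U: True, S: False, R: True

B ⊕ H ⊕ R = F ⊕ F ⊕ T = True ✓
H ⊕ S = F ⊕ F = False ✓
R ⊕ S = T ⊕ F = True ✓
H ⊕ N ⊕ U = F ⊕ F ⊕ T = True ✓
N ⊕ R = F ⊕ T = True ✓
H ⊕ N = F ⊕ F = False ✓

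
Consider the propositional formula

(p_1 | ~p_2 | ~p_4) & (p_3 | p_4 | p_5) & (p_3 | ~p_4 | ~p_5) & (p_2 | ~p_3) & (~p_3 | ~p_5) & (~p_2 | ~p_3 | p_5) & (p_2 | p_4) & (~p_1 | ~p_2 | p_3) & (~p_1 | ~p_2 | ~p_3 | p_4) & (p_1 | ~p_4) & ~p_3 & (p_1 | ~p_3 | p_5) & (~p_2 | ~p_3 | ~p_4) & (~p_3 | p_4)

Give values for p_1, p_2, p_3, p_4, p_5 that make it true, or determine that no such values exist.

p_1 = False, p_2 = True, p_3 = False, p_4 = False, p_5 = True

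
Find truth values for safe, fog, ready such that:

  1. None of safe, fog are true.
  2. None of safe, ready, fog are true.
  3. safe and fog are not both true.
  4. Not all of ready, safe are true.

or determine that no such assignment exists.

safe=F; fog=F; ready=F

  (1) {safe, fog}: 0 true — none ✓
  (2) {safe, ready, fog}: 0 true — none ✓
  (3) safe=F, fog=F — not both ✓
  (4) {ready, safe}: 0/2 true — not all ✓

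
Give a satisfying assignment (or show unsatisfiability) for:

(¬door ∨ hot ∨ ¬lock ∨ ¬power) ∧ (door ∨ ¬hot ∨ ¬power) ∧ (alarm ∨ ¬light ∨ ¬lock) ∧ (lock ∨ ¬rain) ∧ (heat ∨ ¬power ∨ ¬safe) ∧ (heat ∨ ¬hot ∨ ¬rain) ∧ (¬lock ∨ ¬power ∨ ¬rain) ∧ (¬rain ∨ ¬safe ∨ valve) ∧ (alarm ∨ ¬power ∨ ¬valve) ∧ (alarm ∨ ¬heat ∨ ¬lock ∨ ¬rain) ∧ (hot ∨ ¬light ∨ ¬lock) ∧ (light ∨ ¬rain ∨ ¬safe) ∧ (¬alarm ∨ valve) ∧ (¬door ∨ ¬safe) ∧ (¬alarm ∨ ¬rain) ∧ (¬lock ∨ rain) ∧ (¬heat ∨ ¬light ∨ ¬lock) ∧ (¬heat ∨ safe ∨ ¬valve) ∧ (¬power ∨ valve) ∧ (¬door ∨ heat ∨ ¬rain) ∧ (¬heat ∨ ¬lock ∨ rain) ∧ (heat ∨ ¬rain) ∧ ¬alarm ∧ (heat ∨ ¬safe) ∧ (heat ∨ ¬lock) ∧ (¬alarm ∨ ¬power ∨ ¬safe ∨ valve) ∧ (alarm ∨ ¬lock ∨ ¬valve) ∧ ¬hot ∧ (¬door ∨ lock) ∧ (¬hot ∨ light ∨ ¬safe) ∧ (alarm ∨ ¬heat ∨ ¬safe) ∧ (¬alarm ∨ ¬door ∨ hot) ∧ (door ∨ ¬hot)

valve=T; lock=F; alarm=F; rain=F; hot=F; heat=F; safe=F; door=F; light=F; power=F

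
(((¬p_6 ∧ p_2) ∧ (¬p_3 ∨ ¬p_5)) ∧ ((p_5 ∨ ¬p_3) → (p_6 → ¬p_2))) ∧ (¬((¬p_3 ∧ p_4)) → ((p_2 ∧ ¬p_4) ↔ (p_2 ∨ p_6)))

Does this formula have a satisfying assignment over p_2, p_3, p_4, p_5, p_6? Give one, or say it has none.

p_2=T; p_3=F; p_4=F; p_5=F; p_6=F

  ((¬p_6 ∧ p_2) ∧ (¬p_3 ∨ ¬p_5)) ∧ ((p_5 ∨ ¬p_3) → (p_6 → ¬p_2)) = True
    (¬p_6 ∧ p_2) ∧ (¬p_3 ∨ ¬p_5) = True
      ¬p_6 ∧ p_2 = True
        ¬p_6 = True
      ¬p_3 ∨ ¬p_5 = True
        ¬p_3 = True
        ¬p_5 = True
    (p_5 ∨ ¬p_3) → (p_6 → ¬p_2) = True
      p_5 ∨ ¬p_3 = True
        ¬p_3 = True
      p_6 → ¬p_2 = True
        ¬p_2 = False
  ¬((¬p_3 ∧ p_4)) → ((p_2 ∧ ¬p_4) ↔ (p_2 ∨ p_6)) = True
    ¬((¬p_3 ∧ p_4)) = True
      ¬p_3 ∧ p_4 = False
        ¬p_3 = True
    (p_2 ∧ ¬p_4) ↔ (p_2 ∨ p_6) = True
      p_2 ∧ ¬p_4 = True
        ¬p_4 = True
      p_2 ∨ p_6 = True
Both conjuncts True, so the formula holds.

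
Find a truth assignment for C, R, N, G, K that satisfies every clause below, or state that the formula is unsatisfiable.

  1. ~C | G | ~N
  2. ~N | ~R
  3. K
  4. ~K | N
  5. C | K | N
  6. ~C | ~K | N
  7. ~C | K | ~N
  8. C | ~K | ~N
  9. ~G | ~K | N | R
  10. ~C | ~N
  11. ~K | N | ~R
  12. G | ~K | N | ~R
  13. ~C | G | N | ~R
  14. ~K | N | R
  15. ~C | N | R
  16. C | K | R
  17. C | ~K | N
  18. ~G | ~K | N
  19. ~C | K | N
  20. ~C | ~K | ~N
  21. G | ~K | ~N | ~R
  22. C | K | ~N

Case K = True:
  (~K | N) forces N = True.
  (~N | ~R) forces R = False.
  (C | ~K | ~N) forces C = True.
  Clause (~C | ~N) is falsified — contradiction.
Case K = False:
  Clause (K) is falsified — contradiction.
Both cases fail, so the formula is unsatisfiable.

The formula is unsatisfiable.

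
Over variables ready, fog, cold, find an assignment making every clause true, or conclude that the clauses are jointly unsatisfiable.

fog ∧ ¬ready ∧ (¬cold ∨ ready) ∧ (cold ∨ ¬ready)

Unit clause (fog) forces fog = True.
Unit clause (¬ready) forces ready = False.
In (¬cold ∨ ready) only ¬cold is left, so cold = False.
Check each clause:
  (fog): fog holds.
  (¬ready): ¬ready holds.
  (¬cold ∨ ready): ¬cold holds.
  (cold ∨ ¬ready): ¬ready holds.
All clauses satisfied.

ready = False, fog = True, cold = False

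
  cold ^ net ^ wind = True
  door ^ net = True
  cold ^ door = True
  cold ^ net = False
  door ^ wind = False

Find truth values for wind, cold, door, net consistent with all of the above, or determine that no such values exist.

wind = True, cold = False, door = True, net = False

cold ^ net ^ wind = F ^ F ^ T = True ✓
door ^ net = T ^ F = True ✓
cold ^ door = F ^ T = True ✓
cold ^ net = F ^ F = False ✓
door ^ wind = T ^ T = False ✓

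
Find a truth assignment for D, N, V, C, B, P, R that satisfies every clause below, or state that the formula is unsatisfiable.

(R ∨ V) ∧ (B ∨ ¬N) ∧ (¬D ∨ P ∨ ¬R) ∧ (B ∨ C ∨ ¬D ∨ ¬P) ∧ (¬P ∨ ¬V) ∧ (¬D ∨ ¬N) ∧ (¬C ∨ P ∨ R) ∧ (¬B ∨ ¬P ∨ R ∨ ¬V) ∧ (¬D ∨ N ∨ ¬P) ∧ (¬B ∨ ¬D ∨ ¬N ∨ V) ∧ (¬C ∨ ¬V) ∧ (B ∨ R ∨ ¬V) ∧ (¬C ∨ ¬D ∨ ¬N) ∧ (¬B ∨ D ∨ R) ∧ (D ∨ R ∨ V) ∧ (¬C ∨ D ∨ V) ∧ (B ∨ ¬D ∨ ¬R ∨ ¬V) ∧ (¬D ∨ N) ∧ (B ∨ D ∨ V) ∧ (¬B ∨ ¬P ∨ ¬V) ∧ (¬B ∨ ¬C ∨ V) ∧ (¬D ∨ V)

D: False, N: False, V: False, C: False, B: True, P: True, R: True

Try D = True:
  (¬D ∨ ¬N) forces N = False.
  clause (¬D ∨ N) is falsified — backtrack.
So D = False.
Set N = False.
Set V = False.
  then (R ∨ V) forces R = True.
  then (¬C ∨ D ∨ V) forces C = False.
  then (B ∨ D ∨ V) forces B = True.
Set P = True.
All clauses satisfied.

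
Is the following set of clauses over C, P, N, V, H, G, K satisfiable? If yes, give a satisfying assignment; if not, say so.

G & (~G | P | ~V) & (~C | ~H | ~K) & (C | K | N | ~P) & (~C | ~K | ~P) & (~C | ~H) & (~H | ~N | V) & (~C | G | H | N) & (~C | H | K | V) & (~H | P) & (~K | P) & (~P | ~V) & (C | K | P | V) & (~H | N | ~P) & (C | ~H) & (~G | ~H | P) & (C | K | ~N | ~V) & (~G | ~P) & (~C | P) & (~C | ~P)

The formula is unsatisfiable.

Case G = True:
  (~G | ~P) forces P = False.
  (~G | P | ~V) forces V = False.
  (~H | P) forces H = False.
  (~K | P) forces K = False.
  (~C | H | K | V) forces C = False.
  Clause (C | K | P | V) is falsified — contradiction.
Case G = False:
  Clause (G) is falsified — contradiction.
Both cases fail, so the formula is unsatisfiable.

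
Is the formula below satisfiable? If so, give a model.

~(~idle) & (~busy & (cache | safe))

busy = False; cache = True; idle = True; safe = True

  ~(~idle) = True
    ~idle = False
  ~busy & (cache | safe) = True
    ~busy = True
    cache | safe = True
Both conjuncts True, so the formula holds.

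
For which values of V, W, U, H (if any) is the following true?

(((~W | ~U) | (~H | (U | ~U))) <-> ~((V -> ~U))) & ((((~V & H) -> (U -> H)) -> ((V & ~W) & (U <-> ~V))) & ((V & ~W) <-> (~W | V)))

Unsatisfiable — no assignment works.

Case U = True: the formula simplifies to ~(~V) & ((((~V & H) -> H) -> ((V & ~W) & ~V)) & ((V & ~W) <-> (~W | V))).
  V = True: the conjunct ((~V & H) -> H) -> ((V & ~W) & ~V) becomes (False -> H) -> (~W & False) = False.
  V = False: the conjunct ~(~V) becomes ~(~False) = False.
Case U = False: the conjunct ((~W | ~U) | (~H | (U | ~U))) <-> ~((V -> ~U)) becomes (True | True) <-> ~True = False.
Both cases fail — unsatisfiable.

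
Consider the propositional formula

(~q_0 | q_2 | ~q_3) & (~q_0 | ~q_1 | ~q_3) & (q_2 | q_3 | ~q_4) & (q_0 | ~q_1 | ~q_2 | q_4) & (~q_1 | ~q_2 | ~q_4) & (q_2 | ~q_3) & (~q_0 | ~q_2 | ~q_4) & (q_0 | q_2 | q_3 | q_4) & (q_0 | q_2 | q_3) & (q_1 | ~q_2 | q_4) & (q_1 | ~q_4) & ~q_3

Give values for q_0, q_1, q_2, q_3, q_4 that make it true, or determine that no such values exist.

Unit clause (~q_3) forces q_3 = False.
Set q_0 = True.
Set q_1 = False.
  then (q_1 | ~q_4) forces q_4 = False.
  then (q_1 | ~q_2 | q_4) forces q_2 = False.
All clauses satisfied.

q_0: True; q_1: False; q_2: False; q_3: False; q_4: False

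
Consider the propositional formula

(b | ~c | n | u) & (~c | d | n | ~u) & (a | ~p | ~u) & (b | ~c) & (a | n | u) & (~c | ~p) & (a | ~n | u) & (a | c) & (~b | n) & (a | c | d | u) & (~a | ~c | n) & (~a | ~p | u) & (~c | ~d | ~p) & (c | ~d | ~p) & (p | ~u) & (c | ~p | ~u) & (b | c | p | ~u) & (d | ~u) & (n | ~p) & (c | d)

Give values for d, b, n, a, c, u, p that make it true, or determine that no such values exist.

Set d = True.
Set b = False.
  then (b | ~c) forces c = False.
  then (a | c) forces a = True.
  then (c | ~d | ~p) forces p = False.
  then (p | ~u) forces u = False.
Set n = True.
All clauses satisfied.

d=T, b=F, n=T, a=T, c=F, u=F, p=F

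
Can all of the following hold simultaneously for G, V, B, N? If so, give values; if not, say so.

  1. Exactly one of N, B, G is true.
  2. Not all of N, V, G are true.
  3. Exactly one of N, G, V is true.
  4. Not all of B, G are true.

G: False, V: False, B: False, N: True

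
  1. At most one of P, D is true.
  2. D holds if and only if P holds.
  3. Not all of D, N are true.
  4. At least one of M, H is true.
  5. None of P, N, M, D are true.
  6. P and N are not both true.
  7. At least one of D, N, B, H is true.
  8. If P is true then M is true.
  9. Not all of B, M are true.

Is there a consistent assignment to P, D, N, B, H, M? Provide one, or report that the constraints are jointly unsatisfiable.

P: False, D: False, N: False, B: True, H: True, M: False

  (1) {P, D}: 0 true — at most one ✓
  (2) D=F, P=F — same ✓
  (3) {D, N}: 0/2 true — not all ✓
  (4) {M, H}: 1 true — at least one ✓
  (5) {P, N, M, D}: 0 true — none ✓
  (6) P=F, N=F — not both ✓
  (7) {D, N, B, H}: 2 true — at least one ✓
  (8) P=F ⇒ M: vacuous ✓
  (9) {B, M}: 1/2 true — not all ✓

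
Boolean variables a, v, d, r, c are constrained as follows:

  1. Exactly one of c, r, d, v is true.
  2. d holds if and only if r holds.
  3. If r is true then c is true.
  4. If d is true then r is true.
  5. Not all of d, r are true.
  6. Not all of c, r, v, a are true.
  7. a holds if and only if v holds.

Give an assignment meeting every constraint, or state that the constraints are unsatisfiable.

a: True; v: True; d: False; r: False; c: False

  (1) {c, r, d, v}: 1 true — exactly one ✓
  (2) d=F, r=F — same ✓
  (3) r=F ⇒ c: vacuous ✓
  (4) d=F ⇒ r: vacuous ✓
  (5) {d, r}: 0/2 true — not all ✓
  (6) {c, r, v, a}: 2/4 true — not all ✓
  (7) a=T, v=T — same ✓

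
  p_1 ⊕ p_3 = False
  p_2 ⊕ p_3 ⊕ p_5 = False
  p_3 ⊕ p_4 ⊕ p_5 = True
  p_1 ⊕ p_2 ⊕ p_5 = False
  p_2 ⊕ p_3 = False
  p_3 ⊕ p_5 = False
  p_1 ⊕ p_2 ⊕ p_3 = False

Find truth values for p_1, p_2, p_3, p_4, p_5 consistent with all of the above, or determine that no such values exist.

p_1: False, p_2: False, p_3: False, p_4: True, p_5: False

p_1 ⊕ p_3 = F ⊕ F = False ✓
p_2 ⊕ p_3 ⊕ p_5 = F ⊕ F ⊕ F = False ✓
p_3 ⊕ p_4 ⊕ p_5 = F ⊕ T ⊕ F = True ✓
p_1 ⊕ p_2 ⊕ p_5 = F ⊕ F ⊕ F = False ✓
p_2 ⊕ p_3 = F ⊕ F = False ✓
p_3 ⊕ p_5 = F ⊕ F = False ✓
p_1 ⊕ p_2 ⊕ p_3 = F ⊕ F ⊕ F = False ✓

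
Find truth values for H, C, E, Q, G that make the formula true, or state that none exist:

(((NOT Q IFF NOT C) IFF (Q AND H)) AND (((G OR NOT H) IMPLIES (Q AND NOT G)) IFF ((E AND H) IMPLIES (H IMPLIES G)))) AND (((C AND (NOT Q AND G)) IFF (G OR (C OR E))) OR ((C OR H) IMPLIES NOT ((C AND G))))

H=F, C=F, E=F, Q=T, G=F

  ((NOT Q IFF NOT C) IFF (Q AND H)) AND (((G OR NOT H) IMPLIES (Q AND NOT G)) IFF ((E AND H) IMPLIES (H IMPLIES G))) = True
    (NOT Q IFF NOT C) IFF (Q AND H) = True
      NOT Q IFF NOT C = False
        NOT Q = False
        NOT C = True
      Q AND H = False
    ((G OR NOT H) IMPLIES (Q AND NOT G)) IFF ((E AND H) IMPLIES (H IMPLIES G)) = True
      (G OR NOT H) IMPLIES (Q AND NOT G) = True
        G OR NOT H = True
          NOT H = True
        Q AND NOT G = True
          NOT G = True
      (E AND H) IMPLIES (H IMPLIES G) = True
        E AND H = False
        H IMPLIES G = True
  ((C AND (NOT Q AND G)) IFF (G OR (C OR E))) OR ((C OR H) IMPLIES NOT ((C AND G))) = True
    (C AND (NOT Q AND G)) IFF (G OR (C OR E)) = True
      C AND (NOT Q AND G) = False
        NOT Q AND G = False
          NOT Q = False
      G OR (C OR E) = False
        C OR E = False
    (C OR H) IMPLIES NOT ((C AND G)) = True
      C OR H = False
      NOT ((C AND G)) = True
        C AND G = False
Both conjuncts True, so the formula holds.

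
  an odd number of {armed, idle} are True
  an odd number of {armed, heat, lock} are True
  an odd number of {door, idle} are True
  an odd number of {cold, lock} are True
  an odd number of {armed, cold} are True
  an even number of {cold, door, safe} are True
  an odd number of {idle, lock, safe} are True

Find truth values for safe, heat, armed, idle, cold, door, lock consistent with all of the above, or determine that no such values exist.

No satisfying assignment exists.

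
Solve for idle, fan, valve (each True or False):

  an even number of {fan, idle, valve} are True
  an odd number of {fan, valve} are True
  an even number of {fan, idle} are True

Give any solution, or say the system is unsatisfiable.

idle = True; fan = True; valve = False

{fan, idle, valve}: 2 true → even ✓
{fan, valve}: 1 true → odd ✓
{fan, idle}: 2 true → even ✓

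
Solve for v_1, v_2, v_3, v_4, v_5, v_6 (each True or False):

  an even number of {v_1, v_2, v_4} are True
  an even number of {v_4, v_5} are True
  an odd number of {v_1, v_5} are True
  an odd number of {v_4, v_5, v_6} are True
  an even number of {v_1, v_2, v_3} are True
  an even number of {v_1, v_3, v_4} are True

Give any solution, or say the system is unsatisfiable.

v_1 = False; v_2 = True; v_3 = True; v_4 = True; v_5 = True; v_6 = True

{v_1, v_2, v_4}: 2 true → even ✓
{v_4, v_5}: 2 true → even ✓
{v_1, v_5}: 1 true → odd ✓
{v_4, v_5, v_6}: 3 true → odd ✓
{v_1, v_2, v_3}: 2 true → even ✓
{v_1, v_3, v_4}: 2 true → even ✓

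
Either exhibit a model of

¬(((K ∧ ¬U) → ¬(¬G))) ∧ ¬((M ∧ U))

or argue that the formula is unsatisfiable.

M = True, U = False, K = True, G = False

  ¬(((K ∧ ¬U) → ¬(¬G))) = True
    (K ∧ ¬U) → ¬(¬G) = False
      K ∧ ¬U = True
        ¬U = True
      ¬(¬G) = False
        ¬G = True
  ¬((M ∧ U)) = True
    M ∧ U = False
Both conjuncts True, so the formula holds.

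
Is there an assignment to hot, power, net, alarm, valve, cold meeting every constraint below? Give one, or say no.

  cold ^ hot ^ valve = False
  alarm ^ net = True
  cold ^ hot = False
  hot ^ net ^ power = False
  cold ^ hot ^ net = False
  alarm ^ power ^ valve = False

hot: True, power: True, net: False, alarm: True, valve: False, cold: True

cold ^ hot ^ valve = T ^ T ^ F = False ✓
alarm ^ net = T ^ F = True ✓
cold ^ hot = T ^ T = False ✓
hot ^ net ^ power = T ^ F ^ T = False ✓
cold ^ hot ^ net = T ^ T ^ F = False ✓
alarm ^ power ^ valve = T ^ T ^ F = False ✓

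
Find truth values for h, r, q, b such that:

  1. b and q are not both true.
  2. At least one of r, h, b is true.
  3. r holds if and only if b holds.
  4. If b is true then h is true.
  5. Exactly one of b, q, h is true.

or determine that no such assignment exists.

h: True; r: False; q: False; b: False

  (1) b=F, q=F — not both ✓
  (2) {r, h, b}: 1 true — at least one ✓
  (3) r=F, b=F — same ✓
  (4) b=F ⇒ h: vacuous ✓
  (5) {b, q, h}: 1 true — exactly one ✓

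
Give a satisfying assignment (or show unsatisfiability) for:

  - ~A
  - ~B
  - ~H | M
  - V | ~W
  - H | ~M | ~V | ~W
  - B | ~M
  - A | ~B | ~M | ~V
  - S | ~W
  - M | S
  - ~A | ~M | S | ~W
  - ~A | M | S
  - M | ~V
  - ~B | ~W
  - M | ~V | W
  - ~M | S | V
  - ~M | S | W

V=F, S=T, A=F, M=F, W=F, H=F, B=F

Unit clause (~A) forces A = False.
Unit clause (~B) forces B = False.
In (B | ~M) only ~M is left, so M = False.
In (M | S) only S is left, so S = True.
In (M | ~V) only ~V is left, so V = False.
In (~H | M) only ~H is left, so H = False.
In (V | ~W) only ~W is left, so W = False.
All clauses satisfied.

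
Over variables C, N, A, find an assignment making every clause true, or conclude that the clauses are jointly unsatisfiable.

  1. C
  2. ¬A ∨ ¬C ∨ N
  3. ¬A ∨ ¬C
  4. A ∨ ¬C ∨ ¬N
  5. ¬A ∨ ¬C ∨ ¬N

C = True, N = False, A = False

Unit clause (C) forces C = True.
In (¬A ∨ ¬C) only ¬A is left, so A = False.
In (A ∨ ¬C ∨ ¬N) only ¬N is left, so N = False.
All clauses satisfied.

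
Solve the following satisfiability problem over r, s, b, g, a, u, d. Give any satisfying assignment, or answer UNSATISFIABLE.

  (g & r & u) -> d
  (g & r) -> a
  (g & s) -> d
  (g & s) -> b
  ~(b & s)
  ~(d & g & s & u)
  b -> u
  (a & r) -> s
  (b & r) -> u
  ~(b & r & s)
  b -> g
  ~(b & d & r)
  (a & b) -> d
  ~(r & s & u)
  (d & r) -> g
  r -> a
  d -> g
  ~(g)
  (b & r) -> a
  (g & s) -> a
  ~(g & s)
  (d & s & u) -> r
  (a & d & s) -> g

r: True, s: True, b: False, g: False, a: True, u: False, d: False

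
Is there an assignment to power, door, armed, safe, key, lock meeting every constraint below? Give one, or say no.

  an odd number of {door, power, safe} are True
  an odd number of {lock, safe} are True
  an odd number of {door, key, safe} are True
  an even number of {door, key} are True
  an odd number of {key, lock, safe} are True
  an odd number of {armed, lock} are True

power: False; door: False; armed: True; safe: True; key: False; lock: False

{door, power, safe}: 1 true → odd ✓
{lock, safe}: 1 true → odd ✓
{door, key, safe}: 1 true → odd ✓
{door, key}: 0 true → even ✓
{key, lock, safe}: 1 true → odd ✓
{armed, lock}: 1 true → odd ✓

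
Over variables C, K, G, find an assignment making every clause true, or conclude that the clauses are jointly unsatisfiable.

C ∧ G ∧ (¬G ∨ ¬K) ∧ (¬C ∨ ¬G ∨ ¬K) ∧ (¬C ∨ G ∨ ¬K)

Unit clause (C) forces C = True.
Unit clause (G) forces G = True.
In (¬G ∨ ¬K) only ¬K is left, so K = False.
Check each clause:
  (C): C holds.
  (G): G holds.
  (¬G ∨ ¬K): ¬K holds.
  (¬C ∨ ¬G ∨ ¬K): ¬K holds.
  (¬C ∨ G ∨ ¬K): G holds.
All clauses satisfied.

C = True, K = False, G = True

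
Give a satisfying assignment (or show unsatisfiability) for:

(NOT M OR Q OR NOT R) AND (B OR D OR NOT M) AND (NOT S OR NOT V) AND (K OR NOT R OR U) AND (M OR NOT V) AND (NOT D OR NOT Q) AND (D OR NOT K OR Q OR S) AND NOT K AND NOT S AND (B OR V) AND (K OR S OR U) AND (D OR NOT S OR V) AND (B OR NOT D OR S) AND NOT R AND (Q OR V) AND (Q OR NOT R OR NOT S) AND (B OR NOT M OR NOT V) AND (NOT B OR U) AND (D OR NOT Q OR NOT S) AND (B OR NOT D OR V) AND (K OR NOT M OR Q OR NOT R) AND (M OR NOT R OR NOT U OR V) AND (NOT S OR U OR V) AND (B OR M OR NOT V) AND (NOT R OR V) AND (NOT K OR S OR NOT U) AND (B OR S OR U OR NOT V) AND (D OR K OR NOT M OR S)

U=T, V=T, D=T, M=T, S=F, B=T, K=F, Q=F, R=F

Unit clause (NOT K) forces K = False.
Unit clause (NOT S) forces S = False.
In (K OR S OR U) only U is left, so U = True.
Unit clause (NOT R) forces R = False.
Set V = True.
  then (M OR NOT V) forces M = True.
  then (B OR NOT M OR NOT V) forces B = True.
  then (D OR K OR NOT M OR S) forces D = True.
  then (NOT D OR NOT Q) forces Q = False.
All clauses satisfied.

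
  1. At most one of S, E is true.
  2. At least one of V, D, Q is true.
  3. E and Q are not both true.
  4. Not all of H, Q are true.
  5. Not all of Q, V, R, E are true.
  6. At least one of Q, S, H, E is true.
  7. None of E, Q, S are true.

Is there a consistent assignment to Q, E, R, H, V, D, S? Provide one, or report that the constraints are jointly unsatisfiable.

Q = False, E = False, R = True, H = True, V = True, D = True, S = False

  (1) {S, E}: 0 true — at most one ✓
  (2) {V, D, Q}: 2 true — at least one ✓
  (3) E=F, Q=F — not both ✓
  (4) {H, Q}: 1/2 true — not all ✓
  (5) {Q, V, R, E}: 2/4 true — not all ✓
  (6) {Q, S, H, E}: 1 true — at least one ✓
  (7) {E, Q, S}: 0 true — none ✓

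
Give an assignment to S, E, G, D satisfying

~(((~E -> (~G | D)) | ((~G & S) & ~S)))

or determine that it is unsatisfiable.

S = True, E = False, G = True, D = False

  ~(((~E -> (~G | D)) | ((~G & S) & ~S))) = True
    (~E -> (~G | D)) | ((~G & S) & ~S) = False
      ~E -> (~G | D) = False
        ~E = True
        ~G | D = False
          ~G = False
      (~G & S) & ~S = False
        ~G & S = False
          ~G = False
        ~S = False
The formula evaluates to True.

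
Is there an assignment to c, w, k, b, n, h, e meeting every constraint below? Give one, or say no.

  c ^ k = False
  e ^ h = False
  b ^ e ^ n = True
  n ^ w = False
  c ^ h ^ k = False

c = True, w = False, k = True, b = True, n = False, h = False, e = False

c ^ k = T ^ T = False ✓
e ^ h = F ^ F = False ✓
b ^ e ^ n = T ^ F ^ F = True ✓
n ^ w = F ^ F = False ✓
c ^ h ^ k = T ^ F ^ T = False ✓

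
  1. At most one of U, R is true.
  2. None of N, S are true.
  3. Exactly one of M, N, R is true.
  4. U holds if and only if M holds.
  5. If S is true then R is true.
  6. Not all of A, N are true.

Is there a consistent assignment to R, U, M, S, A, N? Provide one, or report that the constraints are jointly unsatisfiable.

R = True, U = False, M = False, S = False, A = False, N = False

  (1) {U, R}: 1 true — at most one ✓
  (2) {N, S}: 0 true — none ✓
  (3) {M, N, R}: 1 true — exactly one ✓
  (4) U=F, M=F — same ✓
  (5) S=F ⇒ R: vacuous ✓
  (6) {A, N}: 0/2 true — not all ✓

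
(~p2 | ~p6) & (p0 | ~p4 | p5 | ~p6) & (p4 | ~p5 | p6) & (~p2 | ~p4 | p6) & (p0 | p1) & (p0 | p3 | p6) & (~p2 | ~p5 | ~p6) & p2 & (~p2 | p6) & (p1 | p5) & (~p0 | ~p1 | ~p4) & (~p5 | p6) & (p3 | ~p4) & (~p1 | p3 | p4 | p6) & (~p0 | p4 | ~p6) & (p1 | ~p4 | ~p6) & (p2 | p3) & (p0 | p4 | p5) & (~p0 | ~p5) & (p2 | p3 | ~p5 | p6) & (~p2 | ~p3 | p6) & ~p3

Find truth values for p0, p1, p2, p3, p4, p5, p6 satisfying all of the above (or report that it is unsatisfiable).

Unsatisfiable — no assignment works.

Case p2 = True:
  (~p2 | ~p6) forces p6 = False.
  Clause (~p2 | p6) is falsified — contradiction.
Case p2 = False:
  Clause (p2) is falsified — contradiction.
Both cases fail, so the formula is unsatisfiable.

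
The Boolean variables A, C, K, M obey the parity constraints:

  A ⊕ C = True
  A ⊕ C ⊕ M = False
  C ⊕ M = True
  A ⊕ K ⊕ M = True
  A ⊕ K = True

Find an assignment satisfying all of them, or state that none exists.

Adding constraints 1, 2, 4, 5 mod 2: every variable appears an even number of times on the left, so the left side is 0.
But the right sides sum to 1 (mod 2). 0 ≠ 1 — the system is inconsistent.

The formula is unsatisfiable.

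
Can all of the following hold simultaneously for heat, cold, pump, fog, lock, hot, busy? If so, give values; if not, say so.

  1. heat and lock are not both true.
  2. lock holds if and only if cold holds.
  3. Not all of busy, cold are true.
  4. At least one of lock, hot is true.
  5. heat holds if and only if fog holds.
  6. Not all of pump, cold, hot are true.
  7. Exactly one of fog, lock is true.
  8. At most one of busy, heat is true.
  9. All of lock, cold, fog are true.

Case fog = True:
  (5) with fog=T forces heat = True.
  (1) with heat=T forces lock = False.
  Constraint (9) is violated (lock=F) — contradiction.
Case fog = False:
  Constraint (9) is violated (fog=F) — contradiction.
Both cases fail — unsatisfiable.

No satisfying assignment exists.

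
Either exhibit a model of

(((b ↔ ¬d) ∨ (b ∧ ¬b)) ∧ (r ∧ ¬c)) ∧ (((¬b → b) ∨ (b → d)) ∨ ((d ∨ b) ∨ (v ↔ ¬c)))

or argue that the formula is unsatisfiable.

d: False, r: True, v: False, b: True, c: False

  ((b ↔ ¬d) ∨ (b ∧ ¬b)) ∧ (r ∧ ¬c) = True
    (b ↔ ¬d) ∨ (b ∧ ¬b) = True
      b ↔ ¬d = True
        ¬d = True
      b ∧ ¬b = False
        ¬b = False
    r ∧ ¬c = True
      ¬c = True
  ((¬b → b) ∨ (b → d)) ∨ ((d ∨ b) ∨ (v ↔ ¬c)) = True
    (¬b → b) ∨ (b → d) = True
      ¬b → b = True
        ¬b = False
      b → d = False
    (d ∨ b) ∨ (v ↔ ¬c) = True
      d ∨ b = True
      v ↔ ¬c = False
        ¬c = True
Both conjuncts True, so the formula holds.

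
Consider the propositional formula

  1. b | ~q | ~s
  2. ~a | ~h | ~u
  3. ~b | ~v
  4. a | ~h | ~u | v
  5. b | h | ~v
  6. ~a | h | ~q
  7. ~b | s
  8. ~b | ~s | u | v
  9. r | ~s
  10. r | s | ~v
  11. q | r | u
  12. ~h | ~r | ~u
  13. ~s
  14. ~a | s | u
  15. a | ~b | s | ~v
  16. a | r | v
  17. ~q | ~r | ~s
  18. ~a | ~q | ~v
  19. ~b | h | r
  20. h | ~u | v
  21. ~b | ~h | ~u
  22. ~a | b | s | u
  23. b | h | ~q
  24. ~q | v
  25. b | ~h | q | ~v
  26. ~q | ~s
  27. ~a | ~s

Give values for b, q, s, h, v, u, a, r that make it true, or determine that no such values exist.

Unit clause (~s) forces s = False.
In (~b | s) only ~b is left, so b = False.
Set q = False.
Set h = False.
  then (b | h | ~v) forces v = False.
  then (h | ~u | v) forces u = False.
  then (~a | b | s | u) forces a = False.
  then (q | r | u) forces r = True.
All clauses satisfied.

b = False; q = False; s = False; h = False; v = False; u = False; a = False; r = True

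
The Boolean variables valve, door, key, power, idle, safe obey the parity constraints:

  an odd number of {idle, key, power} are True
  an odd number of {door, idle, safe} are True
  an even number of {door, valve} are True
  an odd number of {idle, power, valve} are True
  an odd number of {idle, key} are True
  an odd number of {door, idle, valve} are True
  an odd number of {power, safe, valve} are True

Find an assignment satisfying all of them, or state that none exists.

The formula is unsatisfiable.

Adding constraints 1, 2, 5, 6, 7 mod 2: every variable appears an even number of times on the left, so the left side is 0.
But the right sides sum to 1 (mod 2). 0 ≠ 1 — the system is inconsistent.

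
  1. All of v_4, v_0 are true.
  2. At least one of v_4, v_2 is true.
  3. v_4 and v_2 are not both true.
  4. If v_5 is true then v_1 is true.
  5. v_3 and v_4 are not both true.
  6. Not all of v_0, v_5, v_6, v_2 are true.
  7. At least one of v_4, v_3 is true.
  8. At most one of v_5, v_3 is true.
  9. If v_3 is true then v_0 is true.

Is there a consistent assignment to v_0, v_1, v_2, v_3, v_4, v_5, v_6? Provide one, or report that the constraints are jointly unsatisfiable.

v_0 = True, v_1 = False, v_2 = False, v_3 = False, v_4 = True, v_5 = False, v_6 = True

  (1) {v_4, v_0}: all 2 true ✓
  (2) {v_4, v_2}: 1 true — at least one ✓
  (3) v_4=T, v_2=F — not both ✓
  (4) v_5=F ⇒ v_1: vacuous ✓
  (5) v_3=F, v_4=T — not both ✓
  (6) {v_0, v_5, v_6, v_2}: 2/4 true — not all ✓
  (7) {v_4, v_3}: 1 true — at least one ✓
  (8) {v_5, v_3}: 0 true — at most one ✓
  (9) v_3=F ⇒ v_0: vacuous ✓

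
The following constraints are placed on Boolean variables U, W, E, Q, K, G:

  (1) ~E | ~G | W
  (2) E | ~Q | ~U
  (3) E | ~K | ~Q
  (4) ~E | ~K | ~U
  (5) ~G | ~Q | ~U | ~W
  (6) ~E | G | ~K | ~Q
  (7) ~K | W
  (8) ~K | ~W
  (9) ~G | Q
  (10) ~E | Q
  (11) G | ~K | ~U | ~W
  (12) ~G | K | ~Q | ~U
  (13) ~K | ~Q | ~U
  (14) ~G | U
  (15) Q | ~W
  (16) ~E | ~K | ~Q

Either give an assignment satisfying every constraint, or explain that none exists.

Set U = False.
  then (~G | U) forces G = False.
Set W = True.
  then (~K | ~W) forces K = False.
  then (Q | ~W) forces Q = True.
Set E = True.
All clauses satisfied.

U = False; W = True; E = True; Q = True; K = False; G = False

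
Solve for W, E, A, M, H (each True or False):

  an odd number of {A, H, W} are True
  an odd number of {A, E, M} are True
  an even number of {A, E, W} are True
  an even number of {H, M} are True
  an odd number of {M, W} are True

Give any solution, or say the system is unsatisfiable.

W = False; E = False; A = False; M = True; H = True

{A, H, W}: 1 true → odd ✓
{A, E, M}: 1 true → odd ✓
{A, E, W}: 0 true → even ✓
{H, M}: 2 true → even ✓
{M, W}: 1 true → odd ✓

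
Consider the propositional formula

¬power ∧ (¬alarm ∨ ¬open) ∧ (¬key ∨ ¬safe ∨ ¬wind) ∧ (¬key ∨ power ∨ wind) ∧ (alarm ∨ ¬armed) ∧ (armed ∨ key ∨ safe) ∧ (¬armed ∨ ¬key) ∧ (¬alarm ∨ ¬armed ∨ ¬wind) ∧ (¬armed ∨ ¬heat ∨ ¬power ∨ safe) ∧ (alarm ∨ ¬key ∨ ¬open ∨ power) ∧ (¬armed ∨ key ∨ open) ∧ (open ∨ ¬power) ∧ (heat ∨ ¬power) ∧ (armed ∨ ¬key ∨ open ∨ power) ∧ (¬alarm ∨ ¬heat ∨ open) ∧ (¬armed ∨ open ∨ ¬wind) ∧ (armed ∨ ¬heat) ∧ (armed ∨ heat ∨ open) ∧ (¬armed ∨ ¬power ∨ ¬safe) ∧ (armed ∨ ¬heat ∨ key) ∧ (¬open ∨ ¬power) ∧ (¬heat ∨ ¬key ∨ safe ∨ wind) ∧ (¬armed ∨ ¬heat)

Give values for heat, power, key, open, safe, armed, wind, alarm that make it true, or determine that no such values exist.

heat = False, power = False, key = False, open = True, safe = True, armed = False, wind = True, alarm = False

Unit clause (¬power) forces power = False.
Try heat = True:
  (armed ∨ ¬heat) forces armed = True.
  clause (¬armed ∨ ¬heat) is falsified — backtrack.
So heat = False.
Set key = False.
Try open = False:
  (¬armed ∨ key ∨ open) forces armed = False.
  clause (armed ∨ heat ∨ open) is falsified — backtrack.
So open = True.
  then (¬alarm ∨ ¬open) forces alarm = False.
  then (alarm ∨ ¬armed) forces armed = False.
  then (armed ∨ key ∨ safe) forces safe = True.
Set wind = True.
All clauses satisfied.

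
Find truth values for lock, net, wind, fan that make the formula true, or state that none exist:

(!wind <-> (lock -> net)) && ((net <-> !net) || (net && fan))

lock = True, net = True, wind = False, fan = True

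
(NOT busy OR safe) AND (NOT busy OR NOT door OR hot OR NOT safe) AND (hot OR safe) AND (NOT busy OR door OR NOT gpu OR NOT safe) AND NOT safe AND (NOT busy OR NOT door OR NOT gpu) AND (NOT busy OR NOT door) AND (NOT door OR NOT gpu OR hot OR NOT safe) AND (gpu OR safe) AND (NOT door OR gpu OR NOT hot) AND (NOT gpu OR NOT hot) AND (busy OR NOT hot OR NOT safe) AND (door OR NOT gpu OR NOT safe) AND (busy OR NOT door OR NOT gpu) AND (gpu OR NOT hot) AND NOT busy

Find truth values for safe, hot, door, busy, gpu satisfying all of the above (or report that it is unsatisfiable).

Case safe = True:
  Clause (NOT safe) is falsified — contradiction.
Case safe = False:
  (NOT busy OR safe) forces busy = False.
  (hot OR safe) forces hot = True.
  (gpu OR safe) forces gpu = True.
  Clause (NOT gpu OR NOT hot) is falsified — contradiction.
Both cases fail, so the formula is unsatisfiable.

Unsatisfiable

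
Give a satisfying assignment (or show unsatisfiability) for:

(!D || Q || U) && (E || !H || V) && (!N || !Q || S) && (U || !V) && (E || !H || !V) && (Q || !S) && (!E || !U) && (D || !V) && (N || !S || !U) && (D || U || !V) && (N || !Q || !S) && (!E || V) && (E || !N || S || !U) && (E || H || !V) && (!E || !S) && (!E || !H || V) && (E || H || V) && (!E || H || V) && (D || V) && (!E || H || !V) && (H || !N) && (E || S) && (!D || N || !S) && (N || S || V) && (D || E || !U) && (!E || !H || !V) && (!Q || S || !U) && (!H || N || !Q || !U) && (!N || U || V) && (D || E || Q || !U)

Case V = True:
  (U || !V) forces U = True.
  (!E || !U) forces E = False.
  (E || !H || !V) forces H = False.
  Clause (E || H || !V) is falsified — contradiction.
Case V = False:
  (!E || V) forces E = False.
  (E || !H || V) forces H = False.
  Clause (E || H || V) is falsified — contradiction.
Both cases fail, so the formula is unsatisfiable.

No satisfying assignment exists.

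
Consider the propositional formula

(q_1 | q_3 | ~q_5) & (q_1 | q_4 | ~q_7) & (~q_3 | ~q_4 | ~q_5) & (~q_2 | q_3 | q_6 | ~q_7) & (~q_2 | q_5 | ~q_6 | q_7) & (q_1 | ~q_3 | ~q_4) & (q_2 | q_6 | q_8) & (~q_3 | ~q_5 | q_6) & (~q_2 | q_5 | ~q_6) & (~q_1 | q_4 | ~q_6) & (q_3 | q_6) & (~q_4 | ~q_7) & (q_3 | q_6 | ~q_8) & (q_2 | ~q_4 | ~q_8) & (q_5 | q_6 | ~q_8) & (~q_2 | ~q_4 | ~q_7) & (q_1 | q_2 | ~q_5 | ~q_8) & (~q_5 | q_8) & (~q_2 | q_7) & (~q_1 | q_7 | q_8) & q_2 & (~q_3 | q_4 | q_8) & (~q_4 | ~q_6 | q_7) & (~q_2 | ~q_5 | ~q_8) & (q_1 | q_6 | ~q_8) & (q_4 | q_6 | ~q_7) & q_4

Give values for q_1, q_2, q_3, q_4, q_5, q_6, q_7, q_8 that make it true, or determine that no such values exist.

Case q_2 = True:
  (~q_2 | q_7) forces q_7 = True.
  (~q_4 | ~q_7) forces q_4 = False.
  Clause (q_4) is falsified — contradiction.
Case q_2 = False:
  Clause (q_2) is falsified — contradiction.
Both cases fail, so the formula is unsatisfiable.

The formula is unsatisfiable.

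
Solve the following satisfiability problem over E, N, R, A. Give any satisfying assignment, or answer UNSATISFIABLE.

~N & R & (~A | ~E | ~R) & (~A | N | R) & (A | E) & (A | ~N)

Unit clause (~N) forces N = False.
Unit clause (R) forces R = True.
Set E = False.
  then (A | E) forces A = True.
Check each clause:
  (~N): ~N holds.
  (R): R holds.
  (~A | ~E | ~R): ~E holds.
  (~A | N | R): R holds.
  (A | E): A holds.
  (A | ~N): A holds.
All clauses satisfied.

E = False, N = False, R = True, A = True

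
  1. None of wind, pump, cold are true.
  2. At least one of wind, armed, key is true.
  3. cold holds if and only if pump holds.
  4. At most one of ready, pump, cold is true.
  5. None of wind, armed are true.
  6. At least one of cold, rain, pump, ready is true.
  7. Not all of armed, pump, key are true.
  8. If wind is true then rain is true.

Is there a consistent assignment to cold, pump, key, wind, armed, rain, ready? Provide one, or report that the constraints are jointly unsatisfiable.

cold = False, pump = False, key = True, wind = False, armed = False, rain = True, ready = True

  (1) {wind, pump, cold}: 0 true — none ✓
  (2) {wind, armed, key}: 1 true — at least one ✓
  (3) cold=F, pump=F — same ✓
  (4) {ready, pump, cold}: 1 true — at most one ✓
  (5) {wind, armed}: 0 true — none ✓
  (6) {cold, rain, pump, ready}: 2 true — at least one ✓
  (7) {armed, pump, key}: 1/3 true — not all ✓
  (8) wind=F ⇒ rain: vacuous ✓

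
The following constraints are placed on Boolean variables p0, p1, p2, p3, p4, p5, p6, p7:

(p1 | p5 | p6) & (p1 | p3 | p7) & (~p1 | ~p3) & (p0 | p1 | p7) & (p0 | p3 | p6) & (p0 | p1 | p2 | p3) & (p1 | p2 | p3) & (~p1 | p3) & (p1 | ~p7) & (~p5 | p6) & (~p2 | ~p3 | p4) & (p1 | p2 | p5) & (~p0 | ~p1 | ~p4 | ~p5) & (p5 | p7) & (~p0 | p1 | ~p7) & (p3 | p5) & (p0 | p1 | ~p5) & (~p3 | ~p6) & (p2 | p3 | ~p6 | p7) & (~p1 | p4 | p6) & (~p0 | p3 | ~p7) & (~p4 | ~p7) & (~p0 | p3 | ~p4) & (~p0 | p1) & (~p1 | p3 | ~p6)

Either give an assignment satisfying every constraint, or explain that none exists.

Case p1 = True:
  (~p1 | ~p3) forces p3 = False.
  Clause (~p1 | p3) is falsified — contradiction.
Case p1 = False:
  (p1 | ~p7) forces p7 = False.
  (p1 | p3 | p7) forces p3 = True.
  (p0 | p1 | p7) forces p0 = True.
  Clause (~p0 | p1) is falsified — contradiction.
Both cases fail, so the formula is unsatisfiable.

The formula is unsatisfiable.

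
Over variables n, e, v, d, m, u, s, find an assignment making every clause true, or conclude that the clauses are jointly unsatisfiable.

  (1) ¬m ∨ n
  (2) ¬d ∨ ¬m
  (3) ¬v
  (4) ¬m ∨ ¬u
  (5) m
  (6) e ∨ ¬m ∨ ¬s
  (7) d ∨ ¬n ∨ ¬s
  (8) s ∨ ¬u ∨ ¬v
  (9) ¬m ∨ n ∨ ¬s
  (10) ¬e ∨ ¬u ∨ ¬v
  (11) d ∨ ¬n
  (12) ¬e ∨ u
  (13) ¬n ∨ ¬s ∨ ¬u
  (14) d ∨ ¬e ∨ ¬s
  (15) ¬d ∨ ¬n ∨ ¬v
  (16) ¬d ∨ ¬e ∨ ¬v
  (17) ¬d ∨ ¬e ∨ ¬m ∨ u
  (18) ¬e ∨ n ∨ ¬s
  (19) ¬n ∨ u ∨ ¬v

No satisfying assignment exists.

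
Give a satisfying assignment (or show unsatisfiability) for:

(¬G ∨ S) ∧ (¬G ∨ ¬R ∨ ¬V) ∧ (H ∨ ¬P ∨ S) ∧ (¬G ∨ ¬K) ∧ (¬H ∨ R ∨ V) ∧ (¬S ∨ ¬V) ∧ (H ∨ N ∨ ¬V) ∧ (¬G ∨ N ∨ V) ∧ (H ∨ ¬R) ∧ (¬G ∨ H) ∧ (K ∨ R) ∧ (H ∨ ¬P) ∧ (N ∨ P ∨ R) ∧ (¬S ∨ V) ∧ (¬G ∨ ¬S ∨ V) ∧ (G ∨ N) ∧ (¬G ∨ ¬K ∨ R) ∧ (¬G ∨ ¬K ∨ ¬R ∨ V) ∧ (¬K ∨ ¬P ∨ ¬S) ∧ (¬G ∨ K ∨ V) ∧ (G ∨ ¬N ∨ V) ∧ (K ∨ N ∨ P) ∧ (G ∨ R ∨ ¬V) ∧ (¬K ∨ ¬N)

N = True, V = True, G = False, S = False, R = True, H = True, P = False, K = False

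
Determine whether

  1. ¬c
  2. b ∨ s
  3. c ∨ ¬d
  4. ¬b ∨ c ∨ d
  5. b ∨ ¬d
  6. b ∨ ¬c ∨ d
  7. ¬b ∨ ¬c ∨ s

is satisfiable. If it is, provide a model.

b: False, s: True, d: False, c: False

Unit clause (¬c) forces c = False.
In (c ∨ ¬d) only ¬d is left, so d = False.
In (¬b ∨ c ∨ d) only ¬b is left, so b = False.
In (b ∨ s) only s is left, so s = True.
All clauses satisfied.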